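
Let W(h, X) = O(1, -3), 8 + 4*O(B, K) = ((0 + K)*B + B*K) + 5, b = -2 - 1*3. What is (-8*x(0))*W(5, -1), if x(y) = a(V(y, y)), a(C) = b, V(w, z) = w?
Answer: -90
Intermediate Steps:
b = -5 (b = -2 - 3 = -5)
O(B, K) = -¾ + B*K/2 (O(B, K) = -2 + (((0 + K)*B + B*K) + 5)/4 = -2 + ((K*B + B*K) + 5)/4 = -2 + ((B*K + B*K) + 5)/4 = -2 + (2*B*K + 5)/4 = -2 + (5 + 2*B*K)/4 = -2 + (5/4 + B*K/2) = -¾ + B*K/2)
a(C) = -5
x(y) = -5
W(h, X) = -9/4 (W(h, X) = -¾ + (½)*1*(-3) = -¾ - 3/2 = -9/4)
(-8*x(0))*W(5, -1) = -8*(-5)*(-9/4) = 40*(-9/4) = -90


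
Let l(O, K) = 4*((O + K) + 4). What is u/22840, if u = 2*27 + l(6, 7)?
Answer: 61/11420 ≈ 0.0053415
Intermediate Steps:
l(O, K) = 16 + 4*K + 4*O (l(O, K) = 4*((K + O) + 4) = 4*(4 + K + O) = 16 + 4*K + 4*O)
u = 122 (u = 2*27 + (16 + 4*7 + 4*6) = 54 + (16 + 28 + 24) = 54 + 68 = 122)
u/22840 = 122/22840 = 122*(1/22840) = 61/11420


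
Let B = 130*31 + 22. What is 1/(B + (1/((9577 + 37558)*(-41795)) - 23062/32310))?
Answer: 6365093667075/25786816308091754 ≈ 0.00024683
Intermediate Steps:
B = 4052 (B = 4030 + 22 = 4052)
1/(B + (1/((9577 + 37558)*(-41795)) - 23062/32310)) = 1/(4052 + (1/((9577 + 37558)*(-41795)) - 23062/32310)) = 1/(4052 + (-1/41795/47135 - 23062*1/32310)) = 1/(4052 + ((1/47135)*(-1/41795) - 11531/16155)) = 1/(4052 + (-1/1970007325 - 11531/16155)) = 1/(4052 - 4543230896146/6365093667075) = 1/(25786816308091754/6365093667075) = 6365093667075/25786816308091754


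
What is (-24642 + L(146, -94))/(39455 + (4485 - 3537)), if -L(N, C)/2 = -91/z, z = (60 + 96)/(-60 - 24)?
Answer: -24740/40403 ≈ -0.61233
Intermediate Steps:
z = -13/7 (z = 156/(-84) = 156*(-1/84) = -13/7 ≈ -1.8571)
L(N, C) = -98 (L(N, C) = -(-182)/(-13/7) = -(-182)*(-7)/13 = -2*49 = -98)
(-24642 + L(146, -94))/(39455 + (4485 - 3537)) = (-24642 - 98)/(39455 + (4485 - 3537)) = -24740/(39455 + 948) = -24740/40403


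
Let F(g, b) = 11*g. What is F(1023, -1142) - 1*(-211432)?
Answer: 222685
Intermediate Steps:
F(1023, -1142) - 1*(-211432) = 11*1023 - 1*(-211432) = 11253 + 211432 = 222685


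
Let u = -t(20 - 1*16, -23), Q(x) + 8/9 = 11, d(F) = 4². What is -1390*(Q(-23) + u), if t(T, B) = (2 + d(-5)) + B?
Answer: -189040/9 ≈ -21004.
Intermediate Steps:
d(F) = 16
Q(x) = 91/9 (Q(x) = -8/9 + 11 = 91/9)
t(T, B) = 18 + B (t(T, B) = (2 + 16) + B = 18 + B)
u = 5 (u = -(18 - 23) = -1*(-5) = 5)
-1390*(Q(-23) + u) = -1390*(91/9 + 5) = -1390*136/9 = -189040/9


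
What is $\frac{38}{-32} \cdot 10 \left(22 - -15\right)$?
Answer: $- \frac{3515}{8} \approx -439.38$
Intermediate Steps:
$\frac{38}{-32} \cdot 10 \left(22 - -15\right) = 38 \left(- \frac{1}{32}\right) 10 \left(22 + 15\right) = \left(- \frac{19}{16}\right) 10 \cdot 37 = \left(- \frac{95}{8}\right) 37 = - \frac{3515}{8}$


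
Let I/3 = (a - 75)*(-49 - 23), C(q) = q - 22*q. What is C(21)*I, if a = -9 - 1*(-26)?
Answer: -5524848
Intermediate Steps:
a = 17 (a = -9 + 26 = 17)
C(q) = -21*q
I = 12528 (I = 3*((17 - 75)*(-49 - 23)) = 3*(-58*(-72)) = 3*4176 = 12528)
C(21)*I = -21*21*12528 = -441*12528 = -5524848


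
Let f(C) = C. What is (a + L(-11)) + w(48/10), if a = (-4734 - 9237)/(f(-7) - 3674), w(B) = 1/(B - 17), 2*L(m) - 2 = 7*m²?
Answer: 64100987/149694 ≈ 428.21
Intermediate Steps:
L(m) = 1 + 7*m²/2 (L(m) = 1 + (7*m²)/2 = 1 + 7*m²/2)
w(B) = 1/(-17 + B)
a = 4657/1227 (a = (-4734 - 9237)/(-7 - 3674) = -13971/(-3681) = -13971*(-1/3681) = 4657/1227 ≈ 3.7954)
(a + L(-11)) + w(48/10) = (4657/1227 + (1 + (7/2)*(-11)²)) + 1/(-17 + 48/10) = (4657/1227 + (1 + (7/2)*121)) + 1/(-17 + 48*(⅒)) = (4657/1227 + (1 + 847/2)) + 1/(-17 + 24/5) = (4657/1227 + 849/2) + 1/(-61/5) = 1051037/2454 - 5/61 = 64100987/149694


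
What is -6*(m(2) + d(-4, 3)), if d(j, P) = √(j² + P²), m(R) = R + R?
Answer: -54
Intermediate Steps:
m(R) = 2*R
d(j, P) = √(P² + j²)
-6*(m(2) + d(-4, 3)) = -6*(2*2 + √(3² + (-4)²)) = -6*(4 + √(9 + 16)) = -6*(4 + √25) = -6*(4 + 5) = -6*9 = -54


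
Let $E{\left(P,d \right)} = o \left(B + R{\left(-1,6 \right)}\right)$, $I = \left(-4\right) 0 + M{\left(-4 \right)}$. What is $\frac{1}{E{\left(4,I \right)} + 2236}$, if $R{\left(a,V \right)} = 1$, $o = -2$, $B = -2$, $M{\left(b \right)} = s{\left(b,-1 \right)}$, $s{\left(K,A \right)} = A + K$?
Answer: $\frac{1}{2238} \approx 0.00044683$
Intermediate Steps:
$M{\left(b \right)} = -1 + b$
$I = -5$ ($I = \left(-4\right) 0 - 5 = 0 - 5 = -5$)
$E{\left(P,d \right)} = 2$ ($E{\left(P,d \right)} = - 2 \left(-2 + 1\right) = \left(-2\right) \left(-1\right) = 2$)
$\frac{1}{E{\left(4,I \right)} + 2236} = \frac{1}{2 + 2236} = \frac{1}{2238}$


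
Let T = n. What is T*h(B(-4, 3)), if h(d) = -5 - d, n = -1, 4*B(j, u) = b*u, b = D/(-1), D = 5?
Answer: 5/4 ≈ 1.2500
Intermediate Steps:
b = -5 (b = 5/(-1) = 5*(-1) = -5)
B(j, u) = -5*u/4 (B(j, u) = (-5*u)/4 = -5*u/4)
T = -1
T*h(B(-4, 3)) = -(-5 - (-5)*3/4) = -(-5 - 1*(-15/4)) = -(-5 + 15/4) = -1*(-5/4) = 5/4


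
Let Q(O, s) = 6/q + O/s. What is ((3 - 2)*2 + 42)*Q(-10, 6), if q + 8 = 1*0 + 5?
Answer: -484/3 ≈ -161.33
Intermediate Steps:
q = -3 (q = -8 + (1*0 + 5) = -8 + (0 + 5) = -8 + 5 = -3)
Q(O, s) = -2 + O/s (Q(O, s) = 6/(-3) + O/s = 6*(-⅓) + O/s = -2 + O/s)
((3 - 2)*2 + 42)*Q(-10, 6) = ((3 - 2)*2 + 42)*(-2 - 10/6) = (1*2 + 42)*(-2 - 10*⅙) = (2 + 42)*(-2 - 5/3) = 44*(-11/3) = -484/3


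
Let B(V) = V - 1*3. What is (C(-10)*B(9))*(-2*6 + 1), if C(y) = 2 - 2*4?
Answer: 396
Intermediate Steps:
B(V) = -3 + V (B(V) = V - 3 = -3 + V)
C(y) = -6 (C(y) = 2 - 8 = -6)
(C(-10)*B(9))*(-2*6 + 1) = (-6*(-3 + 9))*(-2*6 + 1) = (-6*6)*(-12 + 1) = -36*(-11) = 396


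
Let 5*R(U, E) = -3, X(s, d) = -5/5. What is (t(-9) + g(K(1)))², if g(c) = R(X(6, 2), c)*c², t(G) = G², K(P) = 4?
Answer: 127449/25 ≈ 5098.0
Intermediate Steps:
X(s, d) = -1 (X(s, d) = -5*⅕ = -1)
R(U, E) = -⅗ (R(U, E) = (⅕)*(-3) = -⅗)
g(c) = -3*c²/5
(t(-9) + g(K(1)))² = ((-9)² - ⅗*4²)² = (81 - ⅗*16)² = (81 - 48/5)² = (357/5)² = 127449/25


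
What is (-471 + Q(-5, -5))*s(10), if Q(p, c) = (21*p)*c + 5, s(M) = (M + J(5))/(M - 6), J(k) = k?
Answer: 885/4 ≈ 221.25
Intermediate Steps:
s(M) = (5 + M)/(-6 + M) (s(M) = (M + 5)/(M - 6) = (5 + M)/(-6 + M))
Q(p, c) = 5 + 21*c*p (Q(p, c) = 21*c*p + 5 = 5 + 21*c*p)
(-471 + Q(-5, -5))*s(10) = (-471 + (5 + 21*(-5)*(-5)))*((5 + 10)/(-6 + 10)) = (-471 + (5 + 525))*(15/4) = (-471 + 530)*((1/4)*15) = 59*(15/4) = 885/4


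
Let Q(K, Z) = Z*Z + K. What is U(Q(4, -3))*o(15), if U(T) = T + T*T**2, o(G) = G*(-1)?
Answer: -33150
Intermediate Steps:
Q(K, Z) = K + Z**2 (Q(K, Z) = Z**2 + K = K + Z**2)
o(G) = -G
U(T) = T + T**3
U(Q(4, -3))*o(15) = ((4 + (-3)**2) + (4 + (-3)**2)**3)*(-1*15) = ((4 + 9) + (4 + 9)**3)*(-15) = (13 + 13**3)*(-15) = (13 + 2197)*(-15) = 2210*(-15) = -33150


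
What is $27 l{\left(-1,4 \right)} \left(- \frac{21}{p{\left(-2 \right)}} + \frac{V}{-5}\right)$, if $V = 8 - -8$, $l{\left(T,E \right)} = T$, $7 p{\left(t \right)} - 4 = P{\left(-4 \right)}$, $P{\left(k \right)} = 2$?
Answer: $\frac{7479}{10} \approx 747.9$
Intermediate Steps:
$p{\left(t \right)} = \frac{6}{7}$ ($p{\left(t \right)} = \frac{4}{7} + \frac{1}{7} \cdot 2 = \frac{4}{7} + \frac{2}{7} = \frac{6}{7}$)
$V = 16$ ($V = 8 + 8 = 16$)
$27 l{\left(-1,4 \right)} \left(- \frac{21}{p{\left(-2 \right)}} + \frac{V}{-5}\right) = 27 \left(-1\right) \left(- \frac{21}{\frac{6}{7}} + \frac{16}{-5}\right) = - 27 \left(\left(-21\right) \frac{7}{6} + 16 \left(- \frac{1}{5}\right)\right) = - 27 \left(- \frac{49}{2} - \frac{16}{5}\right) = \left(-27\right) \left(- \frac{277}{10}\right) = \frac{7479}{10}$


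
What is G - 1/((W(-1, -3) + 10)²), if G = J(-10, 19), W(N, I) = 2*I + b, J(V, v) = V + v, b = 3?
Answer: 440/49 ≈ 8.9796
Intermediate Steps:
W(N, I) = 3 + 2*I (W(N, I) = 2*I + 3 = 3 + 2*I)
G = 9 (G = -10 + 19 = 9)
G - 1/((W(-1, -3) + 10)²) = 9 - 1/(((3 + 2*(-3)) + 10)²) = 9 - 1/(((3 - 6) + 10)²) = 9 - 1/((-3 + 10)²) = 9 - 1/(7²) = 9 - 1/49 = 440/49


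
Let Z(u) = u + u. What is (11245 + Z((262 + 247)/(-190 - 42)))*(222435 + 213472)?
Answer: 568383932277/116 ≈ 4.8999e+9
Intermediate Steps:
Z(u) = 2*u
(11245 + Z((262 + 247)/(-190 - 42)))*(222435 + 213472) = (11245 + 2*((262 + 247)/(-190 - 42)))*(222435 + 213472) = (11245 + 2*(509/(-232)))*435907 = (11245 + 2*(509*(-1/232)))*435907 = (11245 + 2*(-509/232))*435907 = (11245 - 509/116)*435907 = (1303911/116)*435907 = 568383932277/116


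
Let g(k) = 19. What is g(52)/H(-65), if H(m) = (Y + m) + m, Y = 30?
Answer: -19/100 ≈ -0.19000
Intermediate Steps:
H(m) = 30 + 2*m (H(m) = (30 + m) + m = 30 + 2*m)
g(52)/H(-65) = 19/(30 + 2*(-65)) = 19/(30 - 130) = 19/(-100) = 19*(-1/100) = -19/100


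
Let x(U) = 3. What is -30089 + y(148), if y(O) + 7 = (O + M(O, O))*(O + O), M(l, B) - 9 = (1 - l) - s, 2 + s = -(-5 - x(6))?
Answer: -28912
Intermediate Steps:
s = 6 (s = -2 - (-5 - 1*3) = -2 - (-5 - 3) = -2 - 1*(-8) = -2 + 8 = 6)
M(l, B) = 4 - l (M(l, B) = 9 + ((1 - l) - 1*6) = 9 + ((1 - l) - 6) = 9 + (-5 - l) = 4 - l)
y(O) = -7 + 8*O (y(O) = -7 + (O + (4 - O))*(O + O) = -7 + 4*(2*O) = -7 + 8*O)
-30089 + y(148) = -30089 + (-7 + 8*148) = -30089 + (-7 + 1184) = -30089 + 1177 = -28912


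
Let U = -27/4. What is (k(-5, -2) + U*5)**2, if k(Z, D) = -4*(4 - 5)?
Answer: 14161/16 ≈ 885.06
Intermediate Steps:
U = -27/4 (U = -27*1/4 = -27/4 ≈ -6.7500)
k(Z, D) = 4 (k(Z, D) = -4*(-1) = 4)
(k(-5, -2) + U*5)**2 = (4 - 27/4*5)**2 = (4 - 135/4)**2 = (-119/4)**2 = 14161/16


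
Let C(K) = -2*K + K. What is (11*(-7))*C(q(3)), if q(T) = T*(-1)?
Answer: -231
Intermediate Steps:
q(T) = -T
C(K) = -K
(11*(-7))*C(q(3)) = (11*(-7))*(-(-1)*3) = -(-77)*(-3) = -77*3 = -231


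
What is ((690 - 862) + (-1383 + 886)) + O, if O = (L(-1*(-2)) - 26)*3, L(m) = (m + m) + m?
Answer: -729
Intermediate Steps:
L(m) = 3*m (L(m) = 2*m + m = 3*m)
O = -60 (O = (3*(-1*(-2)) - 26)*3 = (3*2 - 26)*3 = (6 - 26)*3 = -20*3 = -60)
((690 - 862) + (-1383 + 886)) + O = ((690 - 862) + (-1383 + 886)) - 60 = (-172 - 497) - 60 = -669 - 60 = -729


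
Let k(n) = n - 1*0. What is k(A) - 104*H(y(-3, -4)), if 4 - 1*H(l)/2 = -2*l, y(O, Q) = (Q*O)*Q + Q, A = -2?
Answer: 20798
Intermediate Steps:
y(O, Q) = Q + O*Q² (y(O, Q) = (O*Q)*Q + Q = O*Q² + Q = Q + O*Q²)
k(n) = n (k(n) = n + 0 = n)
H(l) = 8 + 4*l (H(l) = 8 - (-4)*l = 8 + 4*l)
k(A) - 104*H(y(-3, -4)) = -2 - 104*(8 + 4*(-4*(1 - 3*(-4)))) = -2 - 104*(8 + 4*(-4*(1 + 12))) = -2 - 104*(8 + 4*(-4*13)) = -2 - 104*(8 + 4*(-52)) = -2 - 104*(8 - 208) = -2 - 104*(-200) = -2 + 20800 = 20798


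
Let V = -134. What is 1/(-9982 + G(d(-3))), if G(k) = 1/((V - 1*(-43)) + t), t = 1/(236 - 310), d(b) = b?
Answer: -6735/67228844 ≈ -0.00010018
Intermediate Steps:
t = -1/74 (t = 1/(-74) = -1/74 ≈ -0.013514)
G(k) = -74/6735 (G(k) = 1/((-134 - 1*(-43)) - 1/74) = 1/((-134 + 43) - 1/74) = 1/(-91 - 1/74) = 1/(-6735/74) = -74/6735)
1/(-9982 + G(d(-3))) = 1/(-9982 - 74/6735) = 1/(-67228844/6735) = -6735/67228844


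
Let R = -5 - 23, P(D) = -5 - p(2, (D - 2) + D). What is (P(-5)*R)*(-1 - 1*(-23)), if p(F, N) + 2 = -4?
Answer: -616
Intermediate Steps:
p(F, N) = -6 (p(F, N) = -2 - 4 = -6)
P(D) = 1 (P(D) = -5 - 1*(-6) = -5 + 6 = 1)
R = -28
(P(-5)*R)*(-1 - 1*(-23)) = (1*(-28))*(-1 - 1*(-23)) = -28*(-1 + 23) = -28*22 = -616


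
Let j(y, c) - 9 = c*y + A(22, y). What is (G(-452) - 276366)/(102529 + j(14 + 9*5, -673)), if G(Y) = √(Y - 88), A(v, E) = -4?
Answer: -276366/62827 + 6*I*√15/62827 ≈ -4.3988 + 0.00036987*I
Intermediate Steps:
G(Y) = √(-88 + Y)
j(y, c) = 5 + c*y (j(y, c) = 9 + (c*y - 4) = 9 + (-4 + c*y) = 5 + c*y)
(G(-452) - 276366)/(102529 + j(14 + 9*5, -673)) = (√(-88 - 452) - 276366)/(102529 + (5 - 673*(14 + 9*5))) = (√(-540) - 276366)/(102529 + (5 - 673*(14 + 45))) = (6*I*√15 - 276366)/(102529 + (5 - 673*59)) = (-276366 + 6*I*√15)/(102529 + (5 - 39707)) = (-276366 + 6*I*√15)/(102529 - 39702) = (-276366 + 6*I*√15)/62827 = (-276366 + 6*I*√15)*(1/62827) = -276366/62827 + 6*I*√15/62827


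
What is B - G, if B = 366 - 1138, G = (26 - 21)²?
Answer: -797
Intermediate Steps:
G = 25 (G = 5² = 25)
B = -772
B - G = -772 - 1*25 = -772 - 25 = -797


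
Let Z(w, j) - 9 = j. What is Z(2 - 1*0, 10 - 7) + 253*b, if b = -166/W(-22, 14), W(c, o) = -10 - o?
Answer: 21143/12 ≈ 1761.9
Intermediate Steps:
Z(w, j) = 9 + j
b = 83/12 (b = -166/(-10 - 1*14) = -166/(-10 - 14) = -166/(-24) = -166*(-1/24) = 83/12 ≈ 6.9167)
Z(2 - 1*0, 10 - 7) + 253*b = (9 + (10 - 7)) + 253*(83/12) = (9 + 3) + 20999/12 = 12 + 20999/12 = 21143/12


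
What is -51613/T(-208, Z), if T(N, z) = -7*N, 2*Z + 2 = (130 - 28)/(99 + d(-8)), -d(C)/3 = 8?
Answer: -51613/1456 ≈ -35.448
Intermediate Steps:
d(C) = -24 (d(C) = -3*8 = -24)
Z = -8/25 (Z = -1 + ((130 - 28)/(99 - 24))/2 = -1 + (102/75)/2 = -1 + (102*(1/75))/2 = -1 + (½)*(34/25) = -1 + 17/25 = -8/25 ≈ -0.32000)
-51613/T(-208, Z) = -51613/((-7*(-208))) = -51613/1456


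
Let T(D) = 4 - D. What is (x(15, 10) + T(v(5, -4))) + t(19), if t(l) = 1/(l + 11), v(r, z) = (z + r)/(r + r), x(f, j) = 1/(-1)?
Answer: 44/15 ≈ 2.9333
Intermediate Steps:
x(f, j) = -1
v(r, z) = (r + z)/(2*r) (v(r, z) = (r + z)/((2*r)) = (r + z)*(1/(2*r)) = (r + z)/(2*r))
t(l) = 1/(11 + l)
(x(15, 10) + T(v(5, -4))) + t(19) = (-1 + (4 - (5 - 4)/(2*5))) + 1/(11 + 19) = (-1 + (4 - 1/(2*5))) + 1/30 = (-1 + (4 - 1*⅒)) + 1/30 = (-1 + (4 - ⅒)) + 1/30 = (-1 + 39/10) + 1/30 = 29/10 + 1/30 = 44/15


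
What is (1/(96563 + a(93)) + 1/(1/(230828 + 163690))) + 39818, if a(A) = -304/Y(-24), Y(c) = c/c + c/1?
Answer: 964770143031/2221253 ≈ 4.3434e+5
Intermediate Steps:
Y(c) = 1 + c (Y(c) = 1 + c*1 = 1 + c)
a(A) = 304/23 (a(A) = -304/(1 - 24) = -304/(-23) = -304*(-1/23) = 304/23)
(1/(96563 + a(93)) + 1/(1/(230828 + 163690))) + 39818 = (1/(96563 + 304/23) + 1/(1/(230828 + 163690))) + 39818 = (1/(2221253/23) + 1/(1/394518)) + 39818 = (23/2221253 + 1/(1/394518)) + 39818 = (23/2221253 + 394518) + 39818 = 876324291077/2221253 + 39818 = 964770143031/2221253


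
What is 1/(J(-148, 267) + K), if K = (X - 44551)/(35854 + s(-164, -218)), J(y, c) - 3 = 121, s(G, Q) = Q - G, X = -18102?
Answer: 35800/4376547 ≈ 0.0081800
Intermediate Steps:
J(y, c) = 124 (J(y, c) = 3 + 121 = 124)
K = -62653/35800 (K = (-18102 - 44551)/(35854 + (-218 - 1*(-164))) = -62653/(35854 + (-218 + 164)) = -62653/(35854 - 54) = -62653/35800 ≈ -1.7501)
1/(J(-148, 267) + K) = 1/(124 - 62653/35800) = 1/(4376547/35800) = 35800/4376547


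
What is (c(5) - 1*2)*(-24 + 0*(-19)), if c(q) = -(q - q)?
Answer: 48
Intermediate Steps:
c(q) = 0 (c(q) = -1*0 = 0)
(c(5) - 1*2)*(-24 + 0*(-19)) = (0 - 1*2)*(-24 + 0*(-19)) = (0 - 2)*(-24 + 0) = -2*(-24) = 48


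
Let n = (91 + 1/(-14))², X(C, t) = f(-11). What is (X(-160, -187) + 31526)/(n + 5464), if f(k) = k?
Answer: 6176940/2691473 ≈ 2.2950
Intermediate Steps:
X(C, t) = -11
n = 1620529/196 (n = (91 + 1*(-1/14))² = (91 - 1/14)² = (1273/14)² = 1620529/196 ≈ 8268.0)
(X(-160, -187) + 31526)/(n + 5464) = (-11 + 31526)/(1620529/196 + 5464) = 31515/(2691473/196) = 31515*(196/2691473) = 6176940/2691473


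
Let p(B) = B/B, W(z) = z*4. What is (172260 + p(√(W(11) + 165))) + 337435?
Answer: 509696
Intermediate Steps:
W(z) = 4*z
p(B) = 1
(172260 + p(√(W(11) + 165))) + 337435 = (172260 + 1) + 337435 = 172261 + 337435 = 509696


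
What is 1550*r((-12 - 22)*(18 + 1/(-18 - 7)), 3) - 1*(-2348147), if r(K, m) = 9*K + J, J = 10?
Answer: -6154781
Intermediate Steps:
r(K, m) = 10 + 9*K (r(K, m) = 9*K + 10 = 10 + 9*K)
1550*r((-12 - 22)*(18 + 1/(-18 - 7)), 3) - 1*(-2348147) = 1550*(10 + 9*((-12 - 22)*(18 + 1/(-18 - 7)))) - 1*(-2348147) = 1550*(10 + 9*(-34*(18 + 1/(-25)))) + 2348147 = 1550*(10 + 9*(-34*(18 - 1/25))) + 2348147 = 1550*(10 + 9*(-34*449/25)) + 2348147 = 1550*(10 + 9*(-15266/25)) + 2348147 = 1550*(10 - 137394/25) + 2348147 = 1550*(-137144/25) + 2348147 = -8502928 + 2348147 = -6154781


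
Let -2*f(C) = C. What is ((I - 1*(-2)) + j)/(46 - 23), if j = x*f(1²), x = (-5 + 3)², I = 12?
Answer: 12/23 ≈ 0.52174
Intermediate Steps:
f(C) = -C/2
x = 4 (x = (-2)² = 4)
j = -2 (j = 4*(-½*1²) = 4*(-½*1) = 4*(-½) = -2)
((I - 1*(-2)) + j)/(46 - 23) = ((12 - 1*(-2)) - 2)/(46 - 23) = ((12 + 2) - 2)/23 = (14 - 2)/23 = (1/23)*12 = 12/23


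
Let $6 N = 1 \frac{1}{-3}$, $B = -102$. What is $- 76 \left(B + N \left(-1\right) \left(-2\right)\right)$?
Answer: $\frac{69844}{9} \approx 7760.4$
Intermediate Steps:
$N = - \frac{1}{18}$ ($N = \frac{1 \frac{1}{-3}}{6} = \frac{1 \left(- \frac{1}{3}\right)}{6} = \frac{1}{6} \left(- \frac{1}{3}\right) = - \frac{1}{18} \approx -0.055556$)
$- 76 \left(B + N \left(-1\right) \left(-2\right)\right) = - 76 \left(-102 + \left(- \frac{1}{18}\right) \left(-1\right) \left(-2\right)\right) = - 76 \left(-102 + \frac{1}{18} \left(-2\right)\right) = - 76 \left(-102 - \frac{1}{9}\right) = \left(-76\right) \left(- \frac{919}{9}\right) = \frac{69844}{9}$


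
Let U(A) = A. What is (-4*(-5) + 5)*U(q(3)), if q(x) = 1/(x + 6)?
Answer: 25/9 ≈ 2.7778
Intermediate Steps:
q(x) = 1/(6 + x)
(-4*(-5) + 5)*U(q(3)) = (-4*(-5) + 5)/(6 + 3) = (20 + 5)/9 = 25*(⅑) = 25/9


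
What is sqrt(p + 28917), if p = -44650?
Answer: I*sqrt(15733) ≈ 125.43*I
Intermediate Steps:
sqrt(p + 28917) = sqrt(-44650 + 28917) = sqrt(-15733) = I*sqrt(15733)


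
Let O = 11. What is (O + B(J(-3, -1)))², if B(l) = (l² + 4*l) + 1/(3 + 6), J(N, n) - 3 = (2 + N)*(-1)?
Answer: 150544/81 ≈ 1858.6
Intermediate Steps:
J(N, n) = 1 - N (J(N, n) = 3 + (2 + N)*(-1) = 3 + (-2 - N) = 1 - N)
B(l) = ⅑ + l² + 4*l (B(l) = (l² + 4*l) + 1/9 = (l² + 4*l) + ⅑ = ⅑ + l² + 4*l)
(O + B(J(-3, -1)))² = (11 + (⅑ + (1 - 1*(-3))² + 4*(1 - 1*(-3))))² = (11 + (⅑ + (1 + 3)² + 4*(1 + 3)))² = (11 + (⅑ + 4² + 4*4))² = (11 + (⅑ + 16 + 16))² = (11 + 289/9)² = (388/9)² = 150544/81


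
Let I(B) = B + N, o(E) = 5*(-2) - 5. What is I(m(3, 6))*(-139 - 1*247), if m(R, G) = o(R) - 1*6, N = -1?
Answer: 8492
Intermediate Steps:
o(E) = -15 (o(E) = -10 - 5 = -15)
m(R, G) = -21 (m(R, G) = -15 - 1*6 = -15 - 6 = -21)
I(B) = -1 + B (I(B) = B - 1 = -1 + B)
I(m(3, 6))*(-139 - 1*247) = (-1 - 21)*(-139 - 1*247) = -22*(-139 - 247) = -22*(-386) = 8492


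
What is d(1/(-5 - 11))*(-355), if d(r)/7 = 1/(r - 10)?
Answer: 5680/23 ≈ 246.96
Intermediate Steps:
d(r) = 7/(-10 + r) (d(r) = 7/(r - 10) = 7/(-10 + r))
d(1/(-5 - 11))*(-355) = (7/(-10 + 1/(-5 - 11)))*(-355) = (7/(-10 + 1/(-16)))*(-355) = (7/(-10 - 1/16))*(-355) = (7/(-161/16))*(-355) = (7*(-16/161))*(-355) = -16/23*(-355) = 5680/23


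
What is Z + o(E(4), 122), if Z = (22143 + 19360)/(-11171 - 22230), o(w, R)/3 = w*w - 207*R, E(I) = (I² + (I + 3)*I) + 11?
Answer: -2227453990/33401 ≈ -66688.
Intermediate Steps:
E(I) = 11 + I² + I*(3 + I) (E(I) = (I² + (3 + I)*I) + 11 = (I² + I*(3 + I)) + 11 = 11 + I² + I*(3 + I))
o(w, R) = -621*R + 3*w² (o(w, R) = 3*(w*w - 207*R) = 3*(w² - 207*R) = -621*R + 3*w²)
Z = -41503/33401 (Z = 41503/(-33401) = 41503*(-1/33401) = -41503/33401 ≈ -1.2426)
Z + o(E(4), 122) = -41503/33401 + (-621*122 + 3*(11 + 2*4² + 3*4)²) = -41503/33401 + (-75762 + 3*(11 + 2*16 + 12)²) = -41503/33401 + (-75762 + 3*(11 + 32 + 12)²) = -41503/33401 + (-75762 + 3*55²) = -41503/33401 + (-75762 + 3*3025) = -41503/33401 + (-75762 + 9075) = -41503/33401 - 66687 = -2227453990/33401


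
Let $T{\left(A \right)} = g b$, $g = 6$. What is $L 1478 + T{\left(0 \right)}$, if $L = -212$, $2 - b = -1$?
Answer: $-313318$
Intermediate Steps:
$b = 3$ ($b = 2 - -1 = 2 + 1 = 3$)
$T{\left(A \right)} = 18$ ($T{\left(A \right)} = 6 \cdot 3 = 18$)
$L 1478 + T{\left(0 \right)} = \left(-212\right) 1478 + 18 = -313336 + 18 = -313318$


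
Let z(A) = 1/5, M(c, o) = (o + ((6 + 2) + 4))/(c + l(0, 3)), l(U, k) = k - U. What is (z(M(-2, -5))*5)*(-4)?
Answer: -4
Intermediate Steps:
M(c, o) = (12 + o)/(3 + c) (M(c, o) = (o + ((6 + 2) + 4))/(c + (3 - 1*0)) = (o + (8 + 4))/(c + (3 + 0)) = (o + 12)/(c + 3) = (12 + o)/(3 + c))
z(A) = 1/5
(z(M(-2, -5))*5)*(-4) = ((1/5)*5)*(-4) = 1*(-4) = -4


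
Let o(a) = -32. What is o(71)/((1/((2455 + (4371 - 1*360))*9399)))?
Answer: -1944765888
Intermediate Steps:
o(71)/((1/((2455 + (4371 - 1*360))*9399))) = -32/(1/((2455 + (4371 - 1*360))*9399)) = -32/((1/9399)/(2455 + (4371 - 360))) = -32/((1/9399)/(2455 + 4011)) = -32/((1/9399)/6466) = -32/((1/6466)*(1/9399)) = -32/1/60773934 = -32*60773934 = -1944765888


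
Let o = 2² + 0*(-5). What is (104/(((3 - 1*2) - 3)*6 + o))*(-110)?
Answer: 1430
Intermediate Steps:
o = 4 (o = 4 + 0 = 4)
(104/(((3 - 1*2) - 3)*6 + o))*(-110) = (104/(((3 - 1*2) - 3)*6 + 4))*(-110) = (104/(((3 - 2) - 3)*6 + 4))*(-110) = (104/((1 - 3)*6 + 4))*(-110) = (104/(-2*6 + 4))*(-110) = (104/(-12 + 4))*(-110) = (104/(-8))*(-110) = -⅛*104*(-110) = -13*(-110) = 1430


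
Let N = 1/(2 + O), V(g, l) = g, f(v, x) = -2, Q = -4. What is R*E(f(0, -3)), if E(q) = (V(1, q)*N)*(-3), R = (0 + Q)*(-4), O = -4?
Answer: 24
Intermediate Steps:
N = -½ (N = 1/(2 - 4) = 1/(-2) = -½ ≈ -0.50000)
R = 16 (R = (0 - 4)*(-4) = -4*(-4) = 16)
E(q) = 3/2 (E(q) = (1*(-½))*(-3) = -½*(-3) = 3/2)
R*E(f(0, -3)) = 16*(3/2) = 24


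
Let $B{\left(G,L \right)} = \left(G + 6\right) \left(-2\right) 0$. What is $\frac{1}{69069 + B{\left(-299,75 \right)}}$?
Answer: $\frac{1}{69069} \approx 1.4478 \cdot 10^{-5}$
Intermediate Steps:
$B{\left(G,L \right)} = 0$ ($B{\left(G,L \right)} = \left(6 + G\right) \left(-2\right) 0 = \left(-12 - 2 G\right) 0 = 0$)
$\frac{1}{69069 + B{\left(-299,75 \right)}} = \frac{1}{69069 + 0} = \frac{1}{69069}$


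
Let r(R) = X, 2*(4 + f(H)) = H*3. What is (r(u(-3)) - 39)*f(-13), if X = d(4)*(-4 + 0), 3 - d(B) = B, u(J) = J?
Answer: 1645/2 ≈ 822.50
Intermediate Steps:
d(B) = 3 - B
f(H) = -4 + 3*H/2 (f(H) = -4 + (H*3)/2 = -4 + (3*H)/2 = -4 + 3*H/2)
X = 4 (X = (3 - 1*4)*(-4 + 0) = (3 - 4)*(-4) = -1*(-4) = 4)
r(R) = 4
(r(u(-3)) - 39)*f(-13) = (4 - 39)*(-4 + (3/2)*(-13)) = -35*(-4 - 39/2) = -35*(-47/2) = 1645/2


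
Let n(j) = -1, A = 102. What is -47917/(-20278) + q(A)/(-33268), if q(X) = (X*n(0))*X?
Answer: 451268767/168652126 ≈ 2.6757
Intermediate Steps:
q(X) = -X**2 (q(X) = (X*(-1))*X = (-X)*X = -X**2)
-47917/(-20278) + q(A)/(-33268) = -47917/(-20278) - 1*102**2/(-33268) = -47917*(-1/20278) - 1*10404*(-1/33268) = 47917/20278 - 10404*(-1/33268) = 47917/20278 + 2601/8317 = 451268767/168652126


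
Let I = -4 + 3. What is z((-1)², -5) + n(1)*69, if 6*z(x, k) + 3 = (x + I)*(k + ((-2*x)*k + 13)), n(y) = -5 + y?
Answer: -553/2 ≈ -276.50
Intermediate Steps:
I = -1
z(x, k) = -½ + (-1 + x)*(13 + k - 2*k*x)/6 (z(x, k) = -½ + ((x - 1)*(k + ((-2*x)*k + 13)))/6 = -½ + ((-1 + x)*(k + (-2*k*x + 13)))/6 = -½ + ((-1 + x)*(k + (13 - 2*k*x)))/6 = -½ + ((-1 + x)*(13 + k - 2*k*x))/6 = -½ + (-1 + x)*(13 + k - 2*k*x)/6)
z((-1)², -5) + n(1)*69 = (-8/3 - ⅙*(-5) + (13/6)*(-1)² + (½)*(-5)*(-1)² - ⅓*(-5)*((-1)²)²) + (-5 + 1)*69 = (-8/3 + ⅚ + (13/6)*1 + (½)*(-5)*1 - ⅓*(-5)*1²) - 4*69 = (-8/3 + ⅚ + 13/6 - 5/2 - ⅓*(-5)*1) - 276 = (-8/3 + ⅚ + 13/6 - 5/2 + 5/3) - 276 = -½ - 276 = -553/2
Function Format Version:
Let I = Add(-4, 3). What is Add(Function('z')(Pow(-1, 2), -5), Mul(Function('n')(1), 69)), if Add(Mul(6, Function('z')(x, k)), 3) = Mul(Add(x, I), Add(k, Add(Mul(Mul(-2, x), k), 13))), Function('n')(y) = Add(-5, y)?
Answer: Rational(-553, 2) ≈ -276.50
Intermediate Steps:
I = -1
Function('z')(x, k) = Add(Rational(-1, 2), Mul(Rational(1, 6), Add(-1, x), Add(13, k, Mul(-2, k, x)))) (Function('z')(x, k) = Add(Rational(-1, 2), Mul(Rational(1, 6), Mul(Add(x, -1), Add(k, Add(Mul(Mul(-2, x), k), 13))))) = Add(Rational(-1, 2), Mul(Rational(1, 6), Mul(Add(-1, x), Add(k, Add(Mul(-2, k, x), 13))))) = Add(Rational(-1, 2), Mul(Rational(1, 6), Mul(Add(-1, x), Add(k, Add(13, Mul(-2, k, x)))))) = Add(Rational(-1, 2), Mul(Rational(1, 6), Mul(Add(-1, x), Add(13, k, Mul(-2, k, x))))) = Add(Rational(-1, 2), Mul(Rational(1, 6), Add(-1, x), Add(13, k, Mul(-2, k, x)))))
Add(Function('z')(Pow(-1, 2), -5), Mul(Function('n')(1), 69)) = Add(Add(Rational(-8, 3), Mul(Rational(-1, 6), -5), Mul(Rational(13, 6), Pow(-1, 2)), Mul(Rational(1, 2), -5, Pow(-1, 2)), Mul(Rational(-1, 3), -5, Pow(Pow(-1, 2), 2))), Mul(Add(-5, 1), 69)) = Add(Add(Rational(-8, 3), Rational(5, 6), Mul(Rational(13, 6), 1), Mul(Rational(1, 2), -5, 1), Mul(Rational(-1, 3), -5, Pow(1, 2))), Mul(-4, 69)) = Add(Add(Rational(-8, 3), Rational(5, 6), Rational(13, 6), Rational(-5, 2), Mul(Rational(-1, 3), -5, 1)), -276) = Add(Add(Rational(-8, 3), Rational(5, 6), Rational(13, 6), Rational(-5, 2), Rational(5, 3)), -276) = Add(Rational(-1, 2), -276) = Rational(-553, 2)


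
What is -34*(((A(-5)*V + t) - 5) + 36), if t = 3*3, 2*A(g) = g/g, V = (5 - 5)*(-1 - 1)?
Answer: -1360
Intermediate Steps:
V = 0 (V = 0*(-2) = 0)
A(g) = 1/2 (A(g) = (g/g)/2 = (1/2)*1 = 1/2)
t = 9
-34*(((A(-5)*V + t) - 5) + 36) = -34*((((1/2)*0 + 9) - 5) + 36) = -34*(((0 + 9) - 5) + 36) = -34*((9 - 5) + 36) = -34*(4 + 36) = -34*40 = -1360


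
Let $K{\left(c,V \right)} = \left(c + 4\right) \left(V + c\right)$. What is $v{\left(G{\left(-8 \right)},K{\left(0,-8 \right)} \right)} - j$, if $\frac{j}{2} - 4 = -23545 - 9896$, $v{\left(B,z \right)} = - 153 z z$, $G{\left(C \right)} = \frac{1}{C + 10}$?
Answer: $-89798$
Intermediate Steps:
$K{\left(c,V \right)} = \left(4 + c\right) \left(V + c\right)$
$G{\left(C \right)} = \frac{1}{10 + C}$
$v{\left(B,z \right)} = - 153 z^{2}$
$j = -66874$ ($j = 8 + 2 \left(-23545 - 9896\right) = 8 + 2 \left(-33441\right) = 8 - 66882 = -66874$)
$v{\left(G{\left(-8 \right)},K{\left(0,-8 \right)} \right)} - j = - 153 \left(0^{2} + 4 \left(-8\right) + 4 \cdot 0 - 0\right)^{2} - -66874 = - 153 \left(0 - 32 + 0 + 0\right)^{2} + 66874 = - 153 \left(-32\right)^{2} + 66874 = \left(-153\right) 1024 + 66874 = -156672 + 66874 = -89798$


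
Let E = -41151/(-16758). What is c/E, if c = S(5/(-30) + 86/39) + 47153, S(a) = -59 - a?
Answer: 3419724063/178321 ≈ 19177.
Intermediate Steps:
E = 13717/5586 (E = -41151*(-1/16758) = 13717/5586 ≈ 2.4556)
c = 1224391/26 (c = (-59 - (5/(-30) + 86/39)) + 47153 = (-59 - (5*(-1/30) + 86*(1/39))) + 47153 = (-59 - (-⅙ + 86/39)) + 47153 = (-59 - 1*53/26) + 47153 = (-59 - 53/26) + 47153 = -1587/26 + 47153 = 1224391/26 ≈ 47092.)
c/E = 1224391/(26*(13717/5586)) = (1224391/26)*(5586/13717) = 3419724063/178321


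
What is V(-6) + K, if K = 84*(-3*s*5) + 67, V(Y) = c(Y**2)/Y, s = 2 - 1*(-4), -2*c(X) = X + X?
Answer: -7487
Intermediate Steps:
c(X) = -X (c(X) = -(X + X)/2 = -X)
s = 6 (s = 2 + 4 = 6)
V(Y) = -Y (V(Y) = (-Y**2)/Y = -Y)
K = -7493 (K = 84*(-3*6*5) + 67 = 84*(-18*5) + 67 = 84*(-90) + 67 = -7560 + 67 = -7493)
V(-6) + K = -1*(-6) - 7493 = 6 - 7493 = -7487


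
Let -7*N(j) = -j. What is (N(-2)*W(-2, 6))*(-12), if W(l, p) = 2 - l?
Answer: 96/7 ≈ 13.714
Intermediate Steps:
N(j) = j/7 (N(j) = -(-1)*j/7 = j/7)
(N(-2)*W(-2, 6))*(-12) = (((⅐)*(-2))*(2 - 1*(-2)))*(-12) = -2*(2 + 2)/7*(-12) = -2/7*4*(-12) = -8/7*(-12) = 96/7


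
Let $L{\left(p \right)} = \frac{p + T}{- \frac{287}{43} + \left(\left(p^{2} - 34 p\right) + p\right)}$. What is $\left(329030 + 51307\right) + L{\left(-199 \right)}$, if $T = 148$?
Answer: $\frac{44408528328}{116761} \approx 3.8034 \cdot 10^{5}$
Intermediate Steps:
$L{\left(p \right)} = \frac{148 + p}{- \frac{287}{43} + p^{2} - 33 p}$ ($L{\left(p \right)} = \frac{p + 148}{- \frac{287}{43} + \left(\left(p^{2} - 34 p\right) + p\right)} = \frac{148 + p}{\left(-287\right) \frac{1}{43} + \left(p^{2} - 33 p\right)} = \frac{148 + p}{- \frac{287}{43} + \left(p^{2} - 33 p\right)} = \frac{148 + p}{- \frac{287}{43} + p^{2} - 33 p}$)
$\left(329030 + 51307\right) + L{\left(-199 \right)} = \left(329030 + 51307\right) + \frac{43 \left(148 - 199\right)}{-287 - -282381 + 43 \left(-199\right)^{2}} = 380337 + 43 \frac{1}{-287 + 282381 + 43 \cdot 39601} \left(-51\right) = 380337 + 43 \frac{1}{-287 + 282381 + 1702843} \left(-51\right) = 380337 + 43 \cdot \frac{1}{1984937} \left(-51\right) = 380337 - \frac{129}{116761} = \frac{44408528328}{116761}$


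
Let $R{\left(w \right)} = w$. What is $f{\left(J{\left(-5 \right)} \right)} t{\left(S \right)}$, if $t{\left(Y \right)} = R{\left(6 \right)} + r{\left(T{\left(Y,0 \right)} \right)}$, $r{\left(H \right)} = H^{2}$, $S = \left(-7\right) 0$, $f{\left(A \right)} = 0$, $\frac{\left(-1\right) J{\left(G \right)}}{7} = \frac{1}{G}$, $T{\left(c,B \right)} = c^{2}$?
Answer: $0$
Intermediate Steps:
$J{\left(G \right)} = - \frac{7}{G}$
$S = 0$
$t{\left(Y \right)} = 6 + Y^{4}$ ($t{\left(Y \right)} = 6 + \left(Y^{2}\right)^{2} = 6 + Y^{4}$)
$f{\left(J{\left(-5 \right)} \right)} t{\left(S \right)} = 0 \left(6 + 0^{4}\right) = 0 \left(6 + 0\right) = 0 \cdot 6 = 0$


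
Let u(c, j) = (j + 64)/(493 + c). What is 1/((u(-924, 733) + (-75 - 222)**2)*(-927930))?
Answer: -431/35277376486260 ≈ -1.2217e-11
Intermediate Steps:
u(c, j) = (64 + j)/(493 + c)
1/((u(-924, 733) + (-75 - 222)**2)*(-927930)) = 1/(((64 + 733)/(493 - 924) + (-75 - 222)**2)*(-927930)) = -1/927930/(797/(-431) + (-297)**2) = -1/927930/(-1/431*797 + 88209) = -1/927930/(-797/431 + 88209) = -1/927930/(38017282/431) = (431/38017282)*(-1/927930) = -431/35277376486260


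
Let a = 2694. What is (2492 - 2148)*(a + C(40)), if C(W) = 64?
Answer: 948752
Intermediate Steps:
(2492 - 2148)*(a + C(40)) = (2492 - 2148)*(2694 + 64) = 344*2758 = 948752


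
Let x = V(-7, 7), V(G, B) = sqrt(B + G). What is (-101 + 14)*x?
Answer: 0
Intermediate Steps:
x = 0 (x = sqrt(7 - 7) = sqrt(0) = 0)
(-101 + 14)*x = (-101 + 14)*0 = -87*0 = 0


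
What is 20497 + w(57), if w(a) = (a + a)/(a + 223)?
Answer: 2869637/140 ≈ 20497.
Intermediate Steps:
w(a) = 2*a/(223 + a) (w(a) = (2*a)/(223 + a) = 2*a/(223 + a))
20497 + w(57) = 20497 + 2*57/(223 + 57) = 20497 + 2*57/280 = 20497 + 2*57*(1/280) = 20497 + 57/140 = 2869637/140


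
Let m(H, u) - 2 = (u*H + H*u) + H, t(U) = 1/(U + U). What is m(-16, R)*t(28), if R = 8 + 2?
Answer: -167/28 ≈ -5.9643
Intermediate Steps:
t(U) = 1/(2*U)
R = 10
m(H, u) = 2 + H + 2*H*u (m(H, u) = 2 + ((u*H + H*u) + H) = 2 + ((H*u + H*u) + H) = 2 + (2*H*u + H) = 2 + (H + 2*H*u) = 2 + H + 2*H*u)
m(-16, R)*t(28) = (2 - 16 + 2*(-16)*10)*((1/2)/28) = (2 - 16 - 320)*((1/2)*(1/28)) = -334*1/56 = -167/28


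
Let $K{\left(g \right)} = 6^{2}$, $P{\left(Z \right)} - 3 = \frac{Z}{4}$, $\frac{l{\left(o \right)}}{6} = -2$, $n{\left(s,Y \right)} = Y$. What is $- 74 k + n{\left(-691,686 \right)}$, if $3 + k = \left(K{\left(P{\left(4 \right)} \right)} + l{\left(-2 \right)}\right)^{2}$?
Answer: $-41716$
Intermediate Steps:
$l{\left(o \right)} = -12$ ($l{\left(o \right)} = 6 \left(-2\right) = -12$)
$P{\left(Z \right)} = 3 + \frac{Z}{4}$
$K{\left(g \right)} = 36$
$k = 573$ ($k = -3 + \left(36 - 12\right)^{2} = -3 + 24^{2} = -3 + 576 = 573$)
$- 74 k + n{\left(-691,686 \right)} = \left(-74\right) 573 + 686 = -42402 + 686 = -41716$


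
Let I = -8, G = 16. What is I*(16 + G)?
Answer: -256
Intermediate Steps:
I*(16 + G) = -8*(16 + 16) = -8*32 = -256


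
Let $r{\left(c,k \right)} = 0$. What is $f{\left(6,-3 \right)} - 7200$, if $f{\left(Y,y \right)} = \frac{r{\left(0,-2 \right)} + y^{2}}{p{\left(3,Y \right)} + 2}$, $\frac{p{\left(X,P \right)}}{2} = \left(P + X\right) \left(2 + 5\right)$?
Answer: $- \frac{921591}{128} \approx -7199.9$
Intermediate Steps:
$p{\left(X,P \right)} = 14 P + 14 X$ ($p{\left(X,P \right)} = 2 \left(P + X\right) \left(2 + 5\right) = 2 \left(P + X\right) 7 = 2 \left(7 P + 7 X\right) = 14 P + 14 X$)
$f{\left(Y,y \right)} = \frac{y^{2}}{44 + 14 Y}$ ($f{\left(Y,y \right)} = \frac{0 + y^{2}}{\left(14 Y + 14 \cdot 3\right) + 2} = \frac{y^{2}}{\left(14 Y + 42\right) + 2} = \frac{y^{2}}{\left(42 + 14 Y\right) + 2} = \frac{y^{2}}{44 + 14 Y}$)
$f{\left(6,-3 \right)} - 7200 = \frac{\left(-3\right)^{2}}{2 \left(22 + 7 \cdot 6\right)} - 7200 = \frac{1}{2} \cdot 9 \frac{1}{22 + 42} - 7200 = \frac{1}{2} \cdot 9 \cdot \frac{1}{64} - 7200 = \frac{9}{128} - 7200 = - \frac{921591}{128}$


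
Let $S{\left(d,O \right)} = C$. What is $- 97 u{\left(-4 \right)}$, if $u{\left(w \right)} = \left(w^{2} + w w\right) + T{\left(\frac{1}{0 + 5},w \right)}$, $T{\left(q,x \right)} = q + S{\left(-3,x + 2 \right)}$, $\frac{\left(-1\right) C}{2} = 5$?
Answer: $- \frac{10767}{5} \approx -2153.4$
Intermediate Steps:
$C = -10$ ($C = \left(-2\right) 5 = -10$)
$S{\left(d,O \right)} = -10$
$T{\left(q,x \right)} = -10 + q$ ($T{\left(q,x \right)} = q - 10 = -10 + q$)
$u{\left(w \right)} = - \frac{49}{5} + 2 w^{2}$ ($u{\left(w \right)} = \left(w^{2} + w w\right) - \left(10 - \frac{1}{0 + 5}\right) = \left(w^{2} + w^{2}\right) - \left(10 - \frac{1}{5}\right) = 2 w^{2} + \left(-10 + \frac{1}{5}\right) = 2 w^{2} - \frac{49}{5} = - \frac{49}{5} + 2 w^{2}$)
$- 97 u{\left(-4 \right)} = - 97 \left(- \frac{49}{5} + 2 \left(-4\right)^{2}\right) = - 97 \left(- \frac{49}{5} + 2 \cdot 16\right) = - 97 \left(- \frac{49}{5} + 32\right) = \left(-97\right) \frac{111}{5} = - \frac{10767}{5}$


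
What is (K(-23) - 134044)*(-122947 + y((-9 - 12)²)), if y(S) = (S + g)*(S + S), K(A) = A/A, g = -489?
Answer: 22155029169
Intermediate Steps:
K(A) = 1
y(S) = 2*S*(-489 + S) (y(S) = (S - 489)*(S + S) = (-489 + S)*(2*S) = 2*S*(-489 + S))
(K(-23) - 134044)*(-122947 + y((-9 - 12)²)) = (1 - 134044)*(-122947 + 2*(-9 - 12)²*(-489 + (-9 - 12)²)) = -134043*(-122947 + 2*(-21)²*(-489 + (-21)²)) = -134043*(-122947 + 2*441*(-489 + 441)) = -134043*(-122947 + 2*441*(-48)) = -134043*(-122947 - 42336) = -134043*(-165283) = 22155029169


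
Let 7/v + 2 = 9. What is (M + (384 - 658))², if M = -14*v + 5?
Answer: 80089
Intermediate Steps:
v = 1 (v = 7/(-2 + 9) = 7/7 = 7*(⅐) = 1)
M = -9 (M = -14*1 + 5 = -14 + 5 = -9)
(M + (384 - 658))² = (-9 + (384 - 658))² = (-9 - 274)² = (-283)² = 80089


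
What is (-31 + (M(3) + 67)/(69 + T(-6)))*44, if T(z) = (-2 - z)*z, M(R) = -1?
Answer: -19492/15 ≈ -1299.5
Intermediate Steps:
T(z) = z*(-2 - z)
(-31 + (M(3) + 67)/(69 + T(-6)))*44 = (-31 + (-1 + 67)/(69 - 1*(-6)*(2 - 6)))*44 = (-31 + 66/(69 - 1*(-6)*(-4)))*44 = (-31 + 66/(69 - 24))*44 = (-31 + 66/45)*44 = (-31 + 66*(1/45))*44 = (-31 + 22/15)*44 = -443/15*44 = -19492/15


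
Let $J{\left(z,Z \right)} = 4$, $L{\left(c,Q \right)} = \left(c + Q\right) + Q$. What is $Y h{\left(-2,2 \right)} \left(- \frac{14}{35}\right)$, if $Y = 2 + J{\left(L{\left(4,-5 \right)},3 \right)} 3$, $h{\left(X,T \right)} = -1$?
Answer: $\frac{28}{5} \approx 5.6$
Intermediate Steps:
$L{\left(c,Q \right)} = c + 2 Q$ ($L{\left(c,Q \right)} = \left(Q + c\right) + Q = c + 2 Q$)
$Y = 14$ ($Y = 2 + 4 \cdot 3 = 2 + 12 = 14$)
$Y h{\left(-2,2 \right)} \left(- \frac{14}{35}\right) = 14 \left(-1\right) \left(- \frac{14}{35}\right) = - 14 \left(\left(-14\right) \frac{1}{35}\right) = \left(-14\right) \left(- \frac{2}{5}\right) = \frac{28}{5}$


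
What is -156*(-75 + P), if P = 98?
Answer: -3588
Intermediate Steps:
-156*(-75 + P) = -156*(-75 + 98) = -156*23 = -3588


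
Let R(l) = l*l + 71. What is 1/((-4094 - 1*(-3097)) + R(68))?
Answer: 1/3698 ≈ 0.00027042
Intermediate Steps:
R(l) = 71 + l² (R(l) = l² + 71 = 71 + l²)
1/((-4094 - 1*(-3097)) + R(68)) = 1/((-4094 - 1*(-3097)) + (71 + 68²)) = 1/((-4094 + 3097) + (71 + 4624)) = 1/(-997 + 4695) = 1/3698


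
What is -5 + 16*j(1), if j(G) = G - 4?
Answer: -53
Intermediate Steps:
j(G) = -4 + G
-5 + 16*j(1) = -5 + 16*(-4 + 1) = -5 + 16*(-3) = -5 - 48 = -53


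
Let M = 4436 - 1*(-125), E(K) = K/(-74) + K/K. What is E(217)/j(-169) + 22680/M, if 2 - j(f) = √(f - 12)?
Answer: 154592377/31220045 - 143*I*√181/13690 ≈ 4.9517 - 0.14053*I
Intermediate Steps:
j(f) = 2 - √(-12 + f) (j(f) = 2 - √(f - 12) = 2 - √(-12 + f))
E(K) = 1 - K/74 (E(K) = K*(-1/74) + 1 = -K/74 + 1 = 1 - K/74)
M = 4561 (M = 4436 + 125 = 4561)
E(217)/j(-169) + 22680/M = (1 - 1/74*217)/(2 - √(-12 - 169)) + 22680/4561 = (1 - 217/74)/(2 - √(-181)) + 22680*(1/4561) = -143/(74*(2 - I*√181)) + 22680/4561 = 22680/4561 - 143/(74*(2 - I*√181))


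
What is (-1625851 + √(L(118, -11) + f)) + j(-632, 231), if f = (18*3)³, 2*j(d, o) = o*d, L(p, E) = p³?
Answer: -1698847 + 4*√112531 ≈ -1.6975e+6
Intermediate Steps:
j(d, o) = d*o/2 (j(d, o) = (o*d)/2 = (d*o)/2 = d*o/2)
f = 157464 (f = 54³ = 157464)
(-1625851 + √(L(118, -11) + f)) + j(-632, 231) = (-1625851 + √(118³ + 157464)) + (½)*(-632)*231 = (-1625851 + √(1643032 + 157464)) - 72996 = (-1625851 + √1800496) - 72996 = (-1625851 + 4*√112531) - 72996 = -1698847 + 4*√112531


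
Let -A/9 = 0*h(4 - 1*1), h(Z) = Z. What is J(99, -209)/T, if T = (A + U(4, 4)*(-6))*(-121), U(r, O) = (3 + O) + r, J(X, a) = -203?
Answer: -203/7986 ≈ -0.025419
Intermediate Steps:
U(r, O) = 3 + O + r
A = 0 (A = -0*(4 - 1*1) = -0*(4 - 1) = -0*3 = -9*0 = 0)
T = 7986 (T = (0 + (3 + 4 + 4)*(-6))*(-121) = (0 + 11*(-6))*(-121) = (0 - 66)*(-121) = -66*(-121) = 7986)
J(99, -209)/T = -203/7986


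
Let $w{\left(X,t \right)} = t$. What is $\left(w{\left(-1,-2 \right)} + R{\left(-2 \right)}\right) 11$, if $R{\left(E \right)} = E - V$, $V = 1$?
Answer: $-55$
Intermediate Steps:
$R{\left(E \right)} = -1 + E$ ($R{\left(E \right)} = E - 1 = -1 + E$)
$\left(w{\left(-1,-2 \right)} + R{\left(-2 \right)}\right) 11 = \left(-2 - 3\right) 11 = \left(-5\right) 11 = -55$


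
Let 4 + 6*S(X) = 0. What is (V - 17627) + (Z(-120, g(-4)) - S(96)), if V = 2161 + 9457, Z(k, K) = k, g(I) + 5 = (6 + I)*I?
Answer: -18385/3 ≈ -6128.3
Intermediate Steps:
S(X) = -⅔ (S(X) = -⅔ + (⅙)*0 = -⅔ + 0 = -⅔)
g(I) = -5 + I*(6 + I) (g(I) = -5 + (6 + I)*I = -5 + I*(6 + I))
V = 11618
(V - 17627) + (Z(-120, g(-4)) - S(96)) = (11618 - 17627) + (-120 - 1*(-⅔)) = -6009 + (-120 + ⅔) = -6009 - 358/3 = -18385/3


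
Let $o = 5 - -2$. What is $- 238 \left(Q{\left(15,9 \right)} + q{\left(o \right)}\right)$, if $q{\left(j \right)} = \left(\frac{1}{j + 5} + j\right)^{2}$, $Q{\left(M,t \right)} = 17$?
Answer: $- \frac{1151087}{72} \approx -15987.0$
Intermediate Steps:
$o = 7$ ($o = 5 + 2 = 7$)
$q{\left(j \right)} = \left(j + \frac{1}{5 + j}\right)^{2}$ ($q{\left(j \right)} = \left(\frac{1}{5 + j} + j\right)^{2} = \left(j + \frac{1}{5 + j}\right)^{2}$)
$- 238 \left(Q{\left(15,9 \right)} + q{\left(o \right)}\right) = - 238 \left(17 + \frac{\left(1 + 7^{2} + 5 \cdot 7\right)^{2}}{\left(5 + 7\right)^{2}}\right) = - 238 \left(17 + \frac{\left(1 + 49 + 35\right)^{2}}{144}\right) = - 238 \left(17 + \frac{85^{2}}{144}\right) = - 238 \left(17 + \frac{1}{144} \cdot 7225\right) = - 238 \left(17 + \frac{7225}{144}\right) = \left(-238\right) \frac{9673}{144} = - \frac{1151087}{72}$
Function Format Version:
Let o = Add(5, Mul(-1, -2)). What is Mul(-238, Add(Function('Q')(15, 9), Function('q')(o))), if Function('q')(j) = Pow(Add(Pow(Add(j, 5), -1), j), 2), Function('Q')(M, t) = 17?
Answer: Rational(-1151087, 72) ≈ -15987.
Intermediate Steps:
o = 7 (o = Add(5, 2) = 7)
Function('q')(j) = Pow(Add(j, Pow(Add(5, j), -1)), 2) (Function('q')(j) = Pow(Add(Pow(Add(5, j), -1), j), 2) = Pow(Add(j, Pow(Add(5, j), -1)), 2))
Mul(-238, Add(Function('Q')(15, 9), Function('q')(o))) = Mul(-238, Add(17, Mul(Pow(Add(5, 7), -2), Pow(Add(1, Pow(7, 2), Mul(5, 7)), 2)))) = Mul(-238, Add(17, Mul(Pow(12, -2), Pow(Add(1, 49, 35), 2)))) = Mul(-238, Add(17, Mul(Rational(1, 144), Pow(85, 2)))) = Mul(-238, Add(17, Mul(Rational(1, 144), 7225))) = Mul(-238, Add(17, Rational(7225, 144))) = Mul(-238, Rational(9673, 144)) = Rational(-1151087, 72)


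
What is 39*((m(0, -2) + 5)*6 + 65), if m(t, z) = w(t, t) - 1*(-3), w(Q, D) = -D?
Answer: 4407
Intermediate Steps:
m(t, z) = 3 - t (m(t, z) = -t - 1*(-3) = -t + 3 = 3 - t)
39*((m(0, -2) + 5)*6 + 65) = 39*(((3 - 1*0) + 5)*6 + 65) = 39*(((3 + 0) + 5)*6 + 65) = 39*((3 + 5)*6 + 65) = 39*(8*6 + 65) = 39*(48 + 65) = 39*113 = 4407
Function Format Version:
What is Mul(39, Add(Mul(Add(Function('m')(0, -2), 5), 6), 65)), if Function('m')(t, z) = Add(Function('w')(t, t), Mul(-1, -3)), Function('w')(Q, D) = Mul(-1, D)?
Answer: 4407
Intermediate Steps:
Function('m')(t, z) = Add(3, Mul(-1, t)) (Function('m')(t, z) = Add(Mul(-1, t), Mul(-1, -3)) = Add(Mul(-1, t), 3) = Add(3, Mul(-1, t)))
Mul(39, Add(Mul(Add(Function('m')(0, -2), 5), 6), 65)) = Mul(39, Add(Mul(Add(Add(3, Mul(-1, 0)), 5), 6), 65)) = Mul(39, Add(Mul(Add(Add(3, 0), 5), 6), 65)) = Mul(39, Add(Mul(Add(3, 5), 6), 65)) = Mul(39, Add(Mul(8, 6), 65)) = Mul(39, Add(48, 65)) = Mul(39, 113) = 4407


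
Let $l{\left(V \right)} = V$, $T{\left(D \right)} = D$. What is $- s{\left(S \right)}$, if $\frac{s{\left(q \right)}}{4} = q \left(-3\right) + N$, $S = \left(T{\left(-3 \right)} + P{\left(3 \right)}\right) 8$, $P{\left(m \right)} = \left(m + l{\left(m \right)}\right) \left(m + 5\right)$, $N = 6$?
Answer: $4296$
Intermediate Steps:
$P{\left(m \right)} = 2 m \left(5 + m\right)$ ($P{\left(m \right)} = \left(m + m\right) \left(m + 5\right) = 2 m \left(5 + m\right)$)
$S = 360$ ($S = \left(-3 + 2 \cdot 3 \left(5 + 3\right)\right) 8 = \left(-3 + 2 \cdot 3 \cdot 8\right) 8 = \left(-3 + 48\right) 8 = 45 \cdot 8 = 360$)
$s{\left(q \right)} = 24 - 12 q$ ($s{\left(q \right)} = 4 \left(q \left(-3\right) + 6\right) = 4 \left(- 3 q + 6\right) = 4 \left(6 - 3 q\right) = 24 - 12 q$)
$- s{\left(S \right)} = - (24 - 4320) = \left(-1\right) \left(-4296\right) = 4296$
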